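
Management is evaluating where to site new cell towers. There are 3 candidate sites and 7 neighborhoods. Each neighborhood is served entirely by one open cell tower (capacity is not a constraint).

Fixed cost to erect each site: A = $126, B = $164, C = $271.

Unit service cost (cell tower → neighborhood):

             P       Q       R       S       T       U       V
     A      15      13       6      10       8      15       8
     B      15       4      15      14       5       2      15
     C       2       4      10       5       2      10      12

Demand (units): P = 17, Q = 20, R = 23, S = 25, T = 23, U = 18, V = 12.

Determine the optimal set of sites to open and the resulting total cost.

Open A and C; minimum total cost 1096.

For any fixed open set, each neighborhood goes to its cheapest open site; total = fixed + service.
{A, C}: P→C 2·17=34, Q→C 4·20=80, R→A 6·23=138, S→C 5·25=125, T→C 2·23=46, U→C 10·18=180, V→A 8·12=96. Service 699; fixed 397; total 1096.
{C}: service 839 + fixed 271 = 1110
{A, B, C}: service 555 + fixed 561 = 1116
{A}: service 1453 + fixed 126 = 1579
No other subset beats 1096.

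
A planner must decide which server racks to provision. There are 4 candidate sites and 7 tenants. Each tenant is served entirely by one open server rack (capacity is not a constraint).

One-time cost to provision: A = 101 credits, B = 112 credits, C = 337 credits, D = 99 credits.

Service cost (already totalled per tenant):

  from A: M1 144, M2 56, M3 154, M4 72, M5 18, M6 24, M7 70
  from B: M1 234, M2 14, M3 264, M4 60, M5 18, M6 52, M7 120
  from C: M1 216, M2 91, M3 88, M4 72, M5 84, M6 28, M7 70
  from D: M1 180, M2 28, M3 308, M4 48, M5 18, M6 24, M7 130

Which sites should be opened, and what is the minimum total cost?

Open A only; minimum total cost 639.

For any fixed open set, each tenant goes to its cheapest open site; total = fixed + service.
{A}: M1→A 144, M2→A 56, M3→A 154, M4→A 72, M5→A 18, M6→A 24, M7→A 70. Service 538; fixed 101; total 639.
{A, D}: M1→A 144, M2→D 28, M3→A 154, M4→D 48, M5→A 18, M6→A 24, M7→A 70. Service 486; fixed 200; total 686.
{A, B}: service 484 + fixed 213 = 697
{A, B, C, D}: M1→A 144, M2→B 14, M3→C 88, M4→D 48, M5→A 18, M6→A 24, M7→A 70. Service 406; fixed 649; total 1055.
No other subset beats 639.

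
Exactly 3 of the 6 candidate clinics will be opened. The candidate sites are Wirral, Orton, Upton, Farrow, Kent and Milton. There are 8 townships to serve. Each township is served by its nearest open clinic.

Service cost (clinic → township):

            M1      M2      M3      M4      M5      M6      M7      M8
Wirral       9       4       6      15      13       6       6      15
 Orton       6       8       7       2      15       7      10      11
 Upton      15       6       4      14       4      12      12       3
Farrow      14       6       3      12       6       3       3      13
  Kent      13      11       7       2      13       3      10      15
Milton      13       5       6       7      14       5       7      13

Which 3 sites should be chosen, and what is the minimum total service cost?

Choose Orton, Upton and Farrow; total service cost 30.

With exactly 3 open, each township uses its cheapest among the chosen.
{Orton, Upton, Farrow}: M1→Orton 6, M2→Upton 6, M3→Farrow 3, M4→Orton 2, M5→Upton 4, M6→Farrow 3, M7→Farrow 3, M8→Upton 3. Service cost 30.
{Wirral, Orton, Upton}: service cost 35
{Wirral, Upton, Kent}: service cost 35
Among all 20 size-3 choices, {Orton, Upton, Farrow} is lowest.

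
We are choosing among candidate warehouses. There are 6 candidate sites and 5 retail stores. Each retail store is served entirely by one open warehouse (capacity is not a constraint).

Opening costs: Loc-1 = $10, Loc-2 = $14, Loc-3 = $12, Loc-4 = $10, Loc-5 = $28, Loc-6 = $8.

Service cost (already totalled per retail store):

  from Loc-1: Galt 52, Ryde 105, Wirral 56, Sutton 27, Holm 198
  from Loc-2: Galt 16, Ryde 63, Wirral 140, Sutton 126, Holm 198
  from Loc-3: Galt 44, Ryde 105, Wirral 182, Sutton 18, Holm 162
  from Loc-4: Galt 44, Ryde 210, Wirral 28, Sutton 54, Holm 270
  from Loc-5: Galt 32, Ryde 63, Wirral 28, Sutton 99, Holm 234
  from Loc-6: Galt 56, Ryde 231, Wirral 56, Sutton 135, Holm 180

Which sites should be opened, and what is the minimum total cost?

Open Loc-2, Loc-3 and Loc-4; minimum total cost 323.

For any fixed open set, each retail store goes to its cheapest open site; total = fixed + service.
{Loc-2, Loc-3, Loc-4}: Galt→Loc-2 16, Ryde→Loc-2 63, Wirral→Loc-4 28, Sutton→Loc-3 18, Holm→Loc-3 162. Service 287; fixed 36; total 323.
{Loc-2, Loc-3, Loc-4, Loc-6}: service 287 + fixed 44 = 331
{Loc-1, Loc-2, Loc-3, Loc-4}: Galt→Loc-2 16, Ryde→Loc-2 63, Wirral→Loc-4 28, Sutton→Loc-3 18, Holm→Loc-3 162. Service 287; fixed 46; total 333.
{Loc-1, Loc-2, Loc-3, Loc-4, Loc-5, Loc-6}: Galt→Loc-2 16, Ryde→Loc-2 63, Wirral→Loc-4 28, Sutton→Loc-3 18, Holm→Loc-3 162. Service 287; fixed 82; total 369.
No other subset beats 323.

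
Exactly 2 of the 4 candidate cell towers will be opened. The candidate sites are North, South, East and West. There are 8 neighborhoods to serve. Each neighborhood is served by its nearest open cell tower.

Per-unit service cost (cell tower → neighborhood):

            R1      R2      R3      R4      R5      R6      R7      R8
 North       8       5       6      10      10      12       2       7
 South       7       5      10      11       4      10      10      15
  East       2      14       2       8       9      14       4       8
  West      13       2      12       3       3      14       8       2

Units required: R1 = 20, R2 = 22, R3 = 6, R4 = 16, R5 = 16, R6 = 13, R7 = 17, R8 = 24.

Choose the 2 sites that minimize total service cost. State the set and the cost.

Choose East and West; total service cost 490.

With exactly 2 open, each neighborhood uses its cheapest among the chosen.
{East, West}: R1→East 2·20=40, R2→West 2·22=44, R3→East 2·6=12, R4→West 3·16=48, R5→West 3·16=48, R6→East 14·13=182, R7→East 4·17=68, R8→West 2·24=48. Service cost 490.
{North, West}: service cost 574
{South, West}: service cost 654
Among all 6 size-2 choices, {East, West} is lowest.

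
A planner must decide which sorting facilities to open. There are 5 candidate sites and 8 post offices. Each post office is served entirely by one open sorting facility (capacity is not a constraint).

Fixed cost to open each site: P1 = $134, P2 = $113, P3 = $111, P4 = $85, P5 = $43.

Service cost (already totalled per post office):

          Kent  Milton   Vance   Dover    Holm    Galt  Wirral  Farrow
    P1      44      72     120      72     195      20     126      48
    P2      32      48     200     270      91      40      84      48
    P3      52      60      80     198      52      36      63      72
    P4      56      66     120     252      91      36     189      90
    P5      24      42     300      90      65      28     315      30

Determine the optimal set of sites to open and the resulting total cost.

Open P3 and P5; minimum total cost 563.

For any fixed open set, each post office goes to its cheapest open site; total = fixed + service.
{P3, P5}: Kent→P5 24, Milton→P5 42, Vance→P3 80, Dover→P5 90, Holm→P3 52, Galt→P5 28, Wirral→P3 63, Farrow→P5 30. Service 409; fixed 154; total 563.
{P3, P4, P5}: Kent→P5 24, Milton→P5 42, Vance→P3 80, Dover→P5 90, Holm→P3 52, Galt→P5 28, Wirral→P3 63, Farrow→P5 30. Service 409; fixed 239; total 648.
{P1, P3, P5}: service 383 + fixed 288 = 671
{P1, P2, P3, P4, P5}: Kent→P5 24, Milton→P5 42, Vance→P3 80, Dover→P1 72, Holm→P3 52, Galt→P1 20, Wirral→P3 63, Farrow→P5 30. Service 383; fixed 486; total 869.
No other subset beats 563.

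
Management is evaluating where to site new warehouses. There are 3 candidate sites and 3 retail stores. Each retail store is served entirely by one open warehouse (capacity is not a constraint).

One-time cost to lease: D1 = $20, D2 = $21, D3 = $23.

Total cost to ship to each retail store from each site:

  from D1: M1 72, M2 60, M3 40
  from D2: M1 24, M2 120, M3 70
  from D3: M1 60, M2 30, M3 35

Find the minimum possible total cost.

Minimum total cost: 133

For any fixed open set, each retail store goes to its cheapest open site; total = fixed + service.
{D2, D3}: M1→D2 24, M2→D3 30, M3→D3 35. Service 89; fixed 44; total 133.
{D3}: service 125 + fixed 23 = 148
{D1, D2, D3}: M1→D2 24, M2→D3 30, M3→D3 35. Service 89; fixed 64; total 153.
{D1}: M1→D1 72, M2→D1 60, M3→D1 40. Service 172; fixed 20; total 192.
No other subset beats 133.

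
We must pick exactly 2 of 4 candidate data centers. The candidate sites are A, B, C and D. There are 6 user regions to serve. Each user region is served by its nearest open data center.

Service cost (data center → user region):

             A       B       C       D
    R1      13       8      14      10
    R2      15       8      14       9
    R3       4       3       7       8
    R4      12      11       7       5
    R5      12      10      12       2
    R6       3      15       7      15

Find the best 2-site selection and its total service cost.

With exactly 2 open, each user region uses its cheapest among the chosen.
{A, D}: R1→D 10, R2→D 9, R3→A 4, R4→D 5, R5→D 2, R6→A 3. Service cost 33.
{C, D}: service cost 40
{B, D}: service cost 41
Among all 6 size-2 choices, {A, D} is lowest.

Choose A and D; total service cost 33.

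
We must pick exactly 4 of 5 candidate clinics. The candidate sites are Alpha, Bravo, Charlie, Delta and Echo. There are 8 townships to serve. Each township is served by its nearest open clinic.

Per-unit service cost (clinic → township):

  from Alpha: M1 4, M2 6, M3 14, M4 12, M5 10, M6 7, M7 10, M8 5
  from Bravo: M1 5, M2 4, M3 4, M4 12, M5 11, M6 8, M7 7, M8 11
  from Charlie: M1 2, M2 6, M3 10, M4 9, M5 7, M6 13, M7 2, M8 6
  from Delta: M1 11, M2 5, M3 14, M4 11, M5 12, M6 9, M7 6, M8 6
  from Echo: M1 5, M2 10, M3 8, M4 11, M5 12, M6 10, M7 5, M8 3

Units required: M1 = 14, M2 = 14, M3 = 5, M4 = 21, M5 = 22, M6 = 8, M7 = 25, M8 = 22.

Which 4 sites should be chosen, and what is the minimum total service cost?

Choose Alpha, Bravo, Charlie and Echo; total service cost 619.

With exactly 4 open, each township uses its cheapest among the chosen.
{Alpha, Bravo, Charlie, Echo}: M1→Charlie 2·14=28, M2→Bravo 4·14=56, M3→Bravo 4·5=20, M4→Charlie 9·21=189, M5→Charlie 7·22=154, M6→Alpha 7·8=56, M7→Charlie 2·25=50, M8→Echo 3·22=66. Service cost 619.
{Bravo, Charlie, Delta, Echo}: service cost 627
{Alpha, Charlie, Delta, Echo}: service cost 653
Among all 5 size-4 choices, {Alpha, Bravo, Charlie, Echo} is lowest.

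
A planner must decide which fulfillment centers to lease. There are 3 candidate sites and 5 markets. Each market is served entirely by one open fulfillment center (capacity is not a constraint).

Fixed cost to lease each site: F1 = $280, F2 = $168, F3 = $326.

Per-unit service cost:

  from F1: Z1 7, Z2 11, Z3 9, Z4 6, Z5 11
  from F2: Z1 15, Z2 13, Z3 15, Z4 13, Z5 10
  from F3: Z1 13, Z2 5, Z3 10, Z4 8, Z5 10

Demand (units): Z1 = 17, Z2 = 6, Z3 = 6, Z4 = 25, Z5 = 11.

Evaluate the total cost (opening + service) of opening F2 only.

Total cost: 1026

Each market is assigned to its cheapest site among the open ones.
{F2}: Z1→F2 15·17=255, Z2→F2 13·6=78, Z3→F2 15·6=90, Z4→F2 13·25=325, Z5→F2 10·11=110. Service 858; fixed 168; total 1026.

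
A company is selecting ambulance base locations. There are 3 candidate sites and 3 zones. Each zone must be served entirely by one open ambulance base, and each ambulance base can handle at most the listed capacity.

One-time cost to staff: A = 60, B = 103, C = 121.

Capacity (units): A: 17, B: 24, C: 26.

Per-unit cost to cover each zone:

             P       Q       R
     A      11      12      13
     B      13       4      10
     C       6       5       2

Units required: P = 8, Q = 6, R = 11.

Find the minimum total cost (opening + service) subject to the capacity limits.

Minimum total cost: 221

Open {C}: P→C 6·8=48, Q→C 5·6=30, R→C 2·11=22.
Loads: C carries 25/26. Service 100; fixed 121; total 221.
Next best feasible plan costs 281.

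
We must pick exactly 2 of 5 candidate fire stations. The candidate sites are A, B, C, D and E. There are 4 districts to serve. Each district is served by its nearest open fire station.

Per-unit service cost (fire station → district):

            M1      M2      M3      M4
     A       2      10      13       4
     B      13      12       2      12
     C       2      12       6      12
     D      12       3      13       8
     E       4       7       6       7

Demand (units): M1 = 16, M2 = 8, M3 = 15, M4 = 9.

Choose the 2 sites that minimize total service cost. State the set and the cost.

With exactly 2 open, each district uses its cheapest among the chosen.
{A, B}: M1→A 2·16=32, M2→A 10·8=80, M3→B 2·15=30, M4→A 4·9=36. Service cost 178.
{B, E}: service cost 213
{A, E}: service cost 214
Among all 10 size-2 choices, {A, B} is lowest.

Choose A and B; total service cost 178.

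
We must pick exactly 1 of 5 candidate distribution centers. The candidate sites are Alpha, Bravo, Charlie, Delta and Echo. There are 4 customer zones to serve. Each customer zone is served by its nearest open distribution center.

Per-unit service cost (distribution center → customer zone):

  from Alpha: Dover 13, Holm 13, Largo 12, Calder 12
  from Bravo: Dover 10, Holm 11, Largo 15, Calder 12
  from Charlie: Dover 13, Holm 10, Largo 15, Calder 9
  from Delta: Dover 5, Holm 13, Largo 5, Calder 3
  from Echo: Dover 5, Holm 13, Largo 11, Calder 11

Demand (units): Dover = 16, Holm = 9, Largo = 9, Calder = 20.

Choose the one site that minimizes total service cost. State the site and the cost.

With exactly 1 open, each customer zone uses its cheapest among the chosen.
{Delta}: Dover→Delta 5·16=80, Holm→Delta 13·9=117, Largo→Delta 5·9=45, Calder→Delta 3·20=60. Service cost 302.
{Echo}: service cost 516
{Charlie}: service cost 613
Among all 5 size-1 choices, {Delta} is lowest.

Choose Delta only; total service cost 302.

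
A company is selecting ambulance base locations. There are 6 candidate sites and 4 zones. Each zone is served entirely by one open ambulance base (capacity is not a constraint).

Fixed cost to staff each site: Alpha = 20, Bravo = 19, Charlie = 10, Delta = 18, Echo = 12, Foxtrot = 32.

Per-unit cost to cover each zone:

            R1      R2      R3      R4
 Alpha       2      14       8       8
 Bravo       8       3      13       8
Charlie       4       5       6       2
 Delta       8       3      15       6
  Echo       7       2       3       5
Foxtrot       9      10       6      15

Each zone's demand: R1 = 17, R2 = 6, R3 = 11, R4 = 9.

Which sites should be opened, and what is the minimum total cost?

Open Alpha, Charlie and Echo; minimum total cost 139.

For any fixed open set, each zone goes to its cheapest open site; total = fixed + service.
{Alpha, Charlie, Echo}: R1→Alpha 2·17=34, R2→Echo 2·6=12, R3→Echo 3·11=33, R4→Charlie 2·9=18. Service 97; fixed 42; total 139.
{Charlie, Echo}: service 131 + fixed 22 = 153
{Alpha, Echo}: service 124 + fixed 32 = 156
{Alpha, Bravo, Charlie, Delta, Echo, Foxtrot}: R1→Alpha 2·17=34, R2→Echo 2·6=12, R3→Echo 3·11=33, R4→Charlie 2·9=18. Service 97; fixed 111; total 208.
No other subset beats 139.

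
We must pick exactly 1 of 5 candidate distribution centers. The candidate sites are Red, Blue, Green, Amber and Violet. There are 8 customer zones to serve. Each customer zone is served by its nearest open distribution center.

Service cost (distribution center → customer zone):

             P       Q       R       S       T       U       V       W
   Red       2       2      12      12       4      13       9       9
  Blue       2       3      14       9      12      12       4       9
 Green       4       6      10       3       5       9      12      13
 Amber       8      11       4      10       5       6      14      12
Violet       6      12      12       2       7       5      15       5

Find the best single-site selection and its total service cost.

Choose Green only; total service cost 62.

With exactly 1 open, each customer zone uses its cheapest among the chosen.
{Green}: P→Green 4, Q→Green 6, R→Green 10, S→Green 3, T→Green 5, U→Green 9, V→Green 12, W→Green 13. Service cost 62.
{Red}: service cost 63
{Violet}: service cost 64
Among all 5 size-1 choices, {Green} is lowest.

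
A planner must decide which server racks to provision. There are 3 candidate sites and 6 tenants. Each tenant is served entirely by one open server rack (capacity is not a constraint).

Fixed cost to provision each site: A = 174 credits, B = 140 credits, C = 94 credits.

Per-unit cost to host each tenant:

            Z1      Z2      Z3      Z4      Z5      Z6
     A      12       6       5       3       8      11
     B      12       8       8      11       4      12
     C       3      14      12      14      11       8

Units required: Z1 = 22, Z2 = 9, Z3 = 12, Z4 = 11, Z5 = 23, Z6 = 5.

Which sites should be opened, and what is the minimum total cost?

For any fixed open set, each tenant goes to its cheapest open site; total = fixed + service.
{A, C}: Z1→C 3·22=66, Z2→A 6·9=54, Z3→A 5·12=60, Z4→A 3·11=33, Z5→A 8·23=184, Z6→C 8·5=40. Service 437; fixed 268; total 705.
{B, C}: service 487 + fixed 234 = 721
{A, B, C}: Z1→C 3·22=66, Z2→A 6·9=54, Z3→A 5·12=60, Z4→A 3·11=33, Z5→B 4·23=92, Z6→C 8·5=40. Service 345; fixed 408; total 753.
{C}: Z1→C 3·22=66, Z2→C 14·9=126, Z3→C 12·12=144, Z4→C 14·11=154, Z5→C 11·23=253, Z6→C 8·5=40. Service 783; fixed 94; total 877.
No other subset beats 705.

Open A and C; minimum total cost 705.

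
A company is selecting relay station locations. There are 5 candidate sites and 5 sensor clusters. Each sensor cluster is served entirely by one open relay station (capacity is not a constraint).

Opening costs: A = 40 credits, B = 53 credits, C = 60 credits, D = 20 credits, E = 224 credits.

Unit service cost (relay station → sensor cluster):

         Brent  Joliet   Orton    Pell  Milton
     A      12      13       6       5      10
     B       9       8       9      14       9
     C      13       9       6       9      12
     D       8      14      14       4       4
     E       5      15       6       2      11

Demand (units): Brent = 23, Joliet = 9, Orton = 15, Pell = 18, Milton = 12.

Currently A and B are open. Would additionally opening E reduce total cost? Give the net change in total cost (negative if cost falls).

No — net change +78 (cost rises by 78).

Current service cost with {A, B}: 567.
Adding E: each sensor cluster re-picks its cheapest; new service cost 421, saving 146.
Extra fixed cost: 224. Net change = 224 − 146 = 78.
(Totals: 660 → 738.)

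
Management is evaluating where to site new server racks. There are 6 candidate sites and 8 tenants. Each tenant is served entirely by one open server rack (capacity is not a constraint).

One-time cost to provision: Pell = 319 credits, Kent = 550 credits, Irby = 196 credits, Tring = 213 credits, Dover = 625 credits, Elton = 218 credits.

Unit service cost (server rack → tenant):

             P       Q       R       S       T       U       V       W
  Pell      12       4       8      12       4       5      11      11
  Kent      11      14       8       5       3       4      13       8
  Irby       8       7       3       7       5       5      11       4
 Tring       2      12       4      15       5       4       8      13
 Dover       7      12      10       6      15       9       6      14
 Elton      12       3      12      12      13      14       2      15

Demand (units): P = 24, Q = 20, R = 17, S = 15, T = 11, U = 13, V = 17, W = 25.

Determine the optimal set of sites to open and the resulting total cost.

Open Irby and Elton; minimum total cost 1076.

For any fixed open set, each tenant goes to its cheapest open site; total = fixed + service.
{Irby, Elton}: P→Irby 8·24=192, Q→Elton 3·20=60, R→Irby 3·17=51, S→Irby 7·15=105, T→Irby 5·11=55, U→Irby 5·13=65, V→Elton 2·17=34, W→Irby 4·25=100. Service 662; fixed 414; total 1076.
{Irby}: service 895 + fixed 196 = 1091
{Irby, Tring}: service 687 + fixed 409 = 1096
{Pell, Kent, Irby, Tring, Dover, Elton}: service 453 + fixed 2121 = 2574
No other subset beats 1076.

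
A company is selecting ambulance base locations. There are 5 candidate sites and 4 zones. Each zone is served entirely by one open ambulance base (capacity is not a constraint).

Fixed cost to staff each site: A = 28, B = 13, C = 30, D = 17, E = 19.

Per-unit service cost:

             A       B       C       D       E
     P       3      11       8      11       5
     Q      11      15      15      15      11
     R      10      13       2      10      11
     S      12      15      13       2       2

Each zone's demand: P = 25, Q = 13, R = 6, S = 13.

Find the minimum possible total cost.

Minimum total cost: 331

For any fixed open set, each zone goes to its cheapest open site; total = fixed + service.
{A, C, D}: P→A 3·25=75, Q→A 11·13=143, R→C 2·6=12, S→D 2·13=26. Service 256; fixed 75; total 331.
{A, C, E}: service 256 + fixed 77 = 333
{A, B, C, D}: service 256 + fixed 88 = 344
{A, B, C, D, E}: service 256 + fixed 107 = 363
No other subset beats 331.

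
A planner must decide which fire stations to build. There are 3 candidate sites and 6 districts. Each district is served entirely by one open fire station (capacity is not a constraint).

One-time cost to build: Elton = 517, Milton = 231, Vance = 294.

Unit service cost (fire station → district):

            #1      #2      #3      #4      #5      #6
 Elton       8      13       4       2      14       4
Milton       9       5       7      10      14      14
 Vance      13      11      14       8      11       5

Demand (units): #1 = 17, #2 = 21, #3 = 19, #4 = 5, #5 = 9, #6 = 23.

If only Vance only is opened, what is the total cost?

Each district is assigned to its cheapest site among the open ones.
{Vance}: #1→Vance 13·17=221, #2→Vance 11·21=231, #3→Vance 14·19=266, #4→Vance 8·5=40, #5→Vance 11·9=99, #6→Vance 5·23=115. Service 972; fixed 294; total 1266.

Total cost: 1266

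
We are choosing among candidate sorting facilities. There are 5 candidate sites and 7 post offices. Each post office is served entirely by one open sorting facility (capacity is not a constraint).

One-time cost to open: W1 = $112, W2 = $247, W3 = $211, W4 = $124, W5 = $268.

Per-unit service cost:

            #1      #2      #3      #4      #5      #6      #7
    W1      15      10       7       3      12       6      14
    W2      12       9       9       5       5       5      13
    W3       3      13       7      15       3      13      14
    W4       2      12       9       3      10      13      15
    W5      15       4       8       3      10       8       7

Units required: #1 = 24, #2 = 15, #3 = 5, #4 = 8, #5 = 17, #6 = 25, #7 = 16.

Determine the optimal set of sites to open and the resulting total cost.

For any fixed open set, each post office goes to its cheapest open site; total = fixed + service.
{W1, W3}: #1→W3 3·24=72, #2→W1 10·15=150, #3→W1 7·5=35, #4→W1 3·8=24, #5→W3 3·17=51, #6→W1 6·25=150, #7→W1 14·16=224. Service 706; fixed 323; total 1029.
{W3, W5}: #1→W3 3·24=72, #2→W5 4·15=60, #3→W3 7·5=35, #4→W5 3·8=24, #5→W3 3·17=51, #6→W5 8·25=200, #7→W5 7·16=112. Service 554; fixed 479; total 1033.
{W1, W4}: service 801 + fixed 236 = 1037
{W1, W2, W3, W4, W5}: service 455 + fixed 962 = 1417
No other subset beats 1029.

Open W1 and W3; minimum total cost 1029.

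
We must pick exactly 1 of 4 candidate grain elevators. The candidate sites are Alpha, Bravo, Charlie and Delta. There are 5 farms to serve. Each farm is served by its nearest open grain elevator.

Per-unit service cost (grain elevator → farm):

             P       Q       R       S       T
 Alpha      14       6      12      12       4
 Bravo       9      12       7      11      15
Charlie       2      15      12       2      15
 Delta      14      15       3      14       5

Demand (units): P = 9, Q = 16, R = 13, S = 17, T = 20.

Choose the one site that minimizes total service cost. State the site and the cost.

Choose Alpha only; total service cost 662.

With exactly 1 open, each farm uses its cheapest among the chosen.
{Alpha}: P→Alpha 14·9=126, Q→Alpha 6·16=96, R→Alpha 12·13=156, S→Alpha 12·17=204, T→Alpha 4·20=80. Service cost 662.
{Delta}: service cost 743
{Charlie}: service cost 748
Among all 4 size-1 choices, {Alpha} is lowest.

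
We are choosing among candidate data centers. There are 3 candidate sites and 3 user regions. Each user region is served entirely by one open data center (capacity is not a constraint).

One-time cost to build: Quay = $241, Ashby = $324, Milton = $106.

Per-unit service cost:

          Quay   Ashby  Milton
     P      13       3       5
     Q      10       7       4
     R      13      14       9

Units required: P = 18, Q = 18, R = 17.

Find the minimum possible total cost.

Minimum total cost: 421

For any fixed open set, each user region goes to its cheapest open site; total = fixed + service.
{Milton}: P→Milton 5·18=90, Q→Milton 4·18=72, R→Milton 9·17=153. Service 315; fixed 106; total 421.
{Quay, Milton}: service 315 + fixed 347 = 662
{Ashby, Milton}: service 279 + fixed 430 = 709
{Quay, Ashby, Milton}: P→Ashby 3·18=54, Q→Milton 4·18=72, R→Milton 9·17=153. Service 279; fixed 671; total 950.
No other subset beats 421.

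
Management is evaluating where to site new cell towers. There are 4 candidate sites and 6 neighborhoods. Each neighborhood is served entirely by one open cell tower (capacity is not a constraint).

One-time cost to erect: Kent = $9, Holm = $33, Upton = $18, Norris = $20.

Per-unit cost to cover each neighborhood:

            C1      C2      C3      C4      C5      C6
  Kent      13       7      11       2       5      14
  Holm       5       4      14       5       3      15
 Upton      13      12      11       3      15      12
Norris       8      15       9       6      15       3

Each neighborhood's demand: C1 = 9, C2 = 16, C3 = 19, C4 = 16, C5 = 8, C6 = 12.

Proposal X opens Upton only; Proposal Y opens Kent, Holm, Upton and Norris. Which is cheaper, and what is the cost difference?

Proposal Y is cheaper by 396.

Proposal X: {Upton}: C1→Upton 13·9=117, C2→Upton 12·16=192, C3→Upton 11·19=209, C4→Upton 3·16=48, C5→Upton 15·8=120, C6→Upton 12·12=144. Service 830; fixed 18; total 848.
Proposal Y: {Kent, Holm, Upton, Norris}: C1→Holm 5·9=45, C2→Holm 4·16=64, C3→Norris 9·19=171, C4→Kent 2·16=32, C5→Holm 3·8=24, C6→Norris 3·12=36. Service 372; fixed 80; total 452.
Difference: |848 − 452| = 396.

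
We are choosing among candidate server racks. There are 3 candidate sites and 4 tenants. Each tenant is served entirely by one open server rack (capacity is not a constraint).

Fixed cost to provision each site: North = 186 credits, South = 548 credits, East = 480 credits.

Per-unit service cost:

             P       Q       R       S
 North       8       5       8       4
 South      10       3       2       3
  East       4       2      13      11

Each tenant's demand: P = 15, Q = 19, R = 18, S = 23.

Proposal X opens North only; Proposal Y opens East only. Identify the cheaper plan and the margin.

Proposal X: {North}: P→North 8·15=120, Q→North 5·19=95, R→North 8·18=144, S→North 4·23=92. Service 451; fixed 186; total 637.
Proposal Y: {East}: P→East 4·15=60, Q→East 2·19=38, R→East 13·18=234, S→East 11·23=253. Service 585; fixed 480; total 1065.
Difference: |637 − 1065| = 428.

Proposal X is cheaper by 428.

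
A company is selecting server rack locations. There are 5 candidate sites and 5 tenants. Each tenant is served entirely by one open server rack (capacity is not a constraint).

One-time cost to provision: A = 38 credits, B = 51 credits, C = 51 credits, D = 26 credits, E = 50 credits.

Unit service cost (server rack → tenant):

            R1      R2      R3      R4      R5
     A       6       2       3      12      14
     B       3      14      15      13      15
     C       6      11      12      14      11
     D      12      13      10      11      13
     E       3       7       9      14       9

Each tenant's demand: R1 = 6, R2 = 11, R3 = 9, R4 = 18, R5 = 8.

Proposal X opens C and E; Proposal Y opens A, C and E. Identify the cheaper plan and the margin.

Proposal Y is cheaper by 107.

Proposal X: {C, E}: R1→E 3·6=18, R2→E 7·11=77, R3→E 9·9=81, R4→C 14·18=252, R5→E 9·8=72. Service 500; fixed 101; total 601.
Proposal Y: {A, C, E}: R1→E 3·6=18, R2→A 2·11=22, R3→A 3·9=27, R4→A 12·18=216, R5→E 9·8=72. Service 355; fixed 139; total 494.
Difference: |601 − 494| = 107.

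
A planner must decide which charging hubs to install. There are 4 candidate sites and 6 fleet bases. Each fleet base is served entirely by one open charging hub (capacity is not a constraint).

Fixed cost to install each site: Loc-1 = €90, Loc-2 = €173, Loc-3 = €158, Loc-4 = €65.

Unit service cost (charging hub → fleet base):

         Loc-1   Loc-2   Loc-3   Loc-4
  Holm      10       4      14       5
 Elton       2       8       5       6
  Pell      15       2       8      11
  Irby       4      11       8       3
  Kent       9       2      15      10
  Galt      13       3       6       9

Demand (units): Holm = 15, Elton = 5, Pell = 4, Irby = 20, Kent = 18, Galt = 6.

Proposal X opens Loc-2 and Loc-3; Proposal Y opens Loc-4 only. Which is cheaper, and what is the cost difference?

Proposal Y is cheaper by 130.

Proposal X: {Loc-2, Loc-3}: Holm→Loc-2 4·15=60, Elton→Loc-3 5·5=25, Pell→Loc-2 2·4=8, Irby→Loc-3 8·20=160, Kent→Loc-2 2·18=36, Galt→Loc-2 3·6=18. Service 307; fixed 331; total 638.
Proposal Y: {Loc-4}: Holm→Loc-4 5·15=75, Elton→Loc-4 6·5=30, Pell→Loc-4 11·4=44, Irby→Loc-4 3·20=60, Kent→Loc-4 10·18=180, Galt→Loc-4 9·6=54. Service 443; fixed 65; total 508.
Difference: |638 − 508| = 130.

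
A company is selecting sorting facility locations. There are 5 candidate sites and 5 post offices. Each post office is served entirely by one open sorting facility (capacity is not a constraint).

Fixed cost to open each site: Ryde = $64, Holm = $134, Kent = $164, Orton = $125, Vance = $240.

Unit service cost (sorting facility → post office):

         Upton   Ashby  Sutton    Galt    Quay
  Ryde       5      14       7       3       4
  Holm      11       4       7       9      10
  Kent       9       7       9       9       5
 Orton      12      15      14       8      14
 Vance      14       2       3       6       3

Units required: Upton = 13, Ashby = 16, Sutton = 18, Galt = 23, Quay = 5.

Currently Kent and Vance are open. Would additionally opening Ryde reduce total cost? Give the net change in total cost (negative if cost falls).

Current service cost with {Kent, Vance}: 356.
Adding Ryde: each post office re-picks its cheapest; new service cost 235, saving 121.
Extra fixed cost: 64. Net change = 64 − 121 = -57.
(Totals: 760 → 703.)

Yes — net change −57 (cost falls by 57).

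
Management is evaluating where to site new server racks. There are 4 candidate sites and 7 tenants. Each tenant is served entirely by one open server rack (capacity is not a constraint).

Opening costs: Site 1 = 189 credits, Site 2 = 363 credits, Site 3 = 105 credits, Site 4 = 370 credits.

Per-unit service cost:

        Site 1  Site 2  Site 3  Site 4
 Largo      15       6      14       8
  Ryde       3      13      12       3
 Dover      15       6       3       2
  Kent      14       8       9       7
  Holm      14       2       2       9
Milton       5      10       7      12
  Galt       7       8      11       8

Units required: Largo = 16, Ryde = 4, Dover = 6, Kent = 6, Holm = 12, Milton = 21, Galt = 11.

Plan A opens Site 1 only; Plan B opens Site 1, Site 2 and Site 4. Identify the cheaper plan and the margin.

Plan A is cheaper by 325.

Plan A: {Site 1}: Largo→Site 1 15·16=240, Ryde→Site 1 3·4=12, Dover→Site 1 15·6=90, Kent→Site 1 14·6=84, Holm→Site 1 14·12=168, Milton→Site 1 5·21=105, Galt→Site 1 7·11=77. Service 776; fixed 189; total 965.
Plan B: {Site 1, Site 2, Site 4}: Largo→Site 2 6·16=96, Ryde→Site 1 3·4=12, Dover→Site 4 2·6=12, Kent→Site 4 7·6=42, Holm→Site 2 2·12=24, Milton→Site 1 5·21=105, Galt→Site 1 7·11=77. Service 368; fixed 922; total 1290.
Difference: |965 − 1290| = 325.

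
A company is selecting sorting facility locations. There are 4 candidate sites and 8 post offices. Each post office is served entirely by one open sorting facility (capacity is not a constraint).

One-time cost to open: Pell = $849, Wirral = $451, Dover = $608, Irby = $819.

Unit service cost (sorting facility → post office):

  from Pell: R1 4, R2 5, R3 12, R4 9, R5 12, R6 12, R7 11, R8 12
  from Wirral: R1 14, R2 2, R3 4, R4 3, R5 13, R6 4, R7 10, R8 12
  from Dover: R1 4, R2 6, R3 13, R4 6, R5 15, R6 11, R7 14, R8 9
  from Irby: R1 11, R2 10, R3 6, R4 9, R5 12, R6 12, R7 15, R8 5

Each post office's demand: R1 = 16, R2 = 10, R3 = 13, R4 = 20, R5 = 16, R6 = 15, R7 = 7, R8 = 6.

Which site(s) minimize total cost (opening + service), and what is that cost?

For any fixed open set, each post office goes to its cheapest open site; total = fixed + service.
{Wirral}: R1→Wirral 14·16=224, R2→Wirral 2·10=20, R3→Wirral 4·13=52, R4→Wirral 3·20=60, R5→Wirral 13·16=208, R6→Wirral 4·15=60, R7→Wirral 10·7=70, R8→Wirral 12·6=72. Service 766; fixed 451; total 1217.
{Dover}: service 970 + fixed 608 = 1578
{Wirral, Dover}: service 588 + fixed 1059 = 1647
{Pell, Wirral, Dover, Irby}: service 548 + fixed 2727 = 3275
(All 15 nonempty subsets were checked; Wirral only is lowest.)

Open Wirral only; minimum total cost 1217.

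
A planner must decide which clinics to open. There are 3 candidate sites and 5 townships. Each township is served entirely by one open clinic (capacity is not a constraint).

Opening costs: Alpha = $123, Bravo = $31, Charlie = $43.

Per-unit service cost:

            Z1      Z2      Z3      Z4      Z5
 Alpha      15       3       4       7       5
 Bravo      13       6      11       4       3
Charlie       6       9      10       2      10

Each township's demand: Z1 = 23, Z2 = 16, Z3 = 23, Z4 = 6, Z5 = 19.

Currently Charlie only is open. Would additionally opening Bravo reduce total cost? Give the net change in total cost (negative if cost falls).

Yes — net change −150 (cost falls by 150).

Current service cost with {Charlie}: 714.
Adding Bravo: each township re-picks its cheapest; new service cost 533, saving 181.
Extra fixed cost: 31. Net change = 31 − 181 = -150.
(Totals: 757 → 607.)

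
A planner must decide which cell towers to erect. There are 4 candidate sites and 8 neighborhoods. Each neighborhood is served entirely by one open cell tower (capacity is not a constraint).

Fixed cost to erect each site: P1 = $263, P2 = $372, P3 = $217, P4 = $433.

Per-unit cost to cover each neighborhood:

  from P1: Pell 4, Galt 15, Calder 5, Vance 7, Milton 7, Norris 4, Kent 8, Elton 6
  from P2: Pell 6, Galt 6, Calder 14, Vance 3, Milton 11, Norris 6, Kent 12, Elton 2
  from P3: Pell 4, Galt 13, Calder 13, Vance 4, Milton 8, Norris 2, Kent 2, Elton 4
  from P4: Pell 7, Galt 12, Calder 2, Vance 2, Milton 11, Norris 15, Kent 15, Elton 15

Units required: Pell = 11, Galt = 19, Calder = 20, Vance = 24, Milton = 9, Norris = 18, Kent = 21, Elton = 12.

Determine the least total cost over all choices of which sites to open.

Minimum total cost: 1062

For any fixed open set, each neighborhood goes to its cheapest open site; total = fixed + service.
{P3}: Pell→P3 4·11=44, Galt→P3 13·19=247, Calder→P3 13·20=260, Vance→P3 4·24=96, Milton→P3 8·9=72, Norris→P3 2·18=36, Kent→P3 2·21=42, Elton→P3 4·12=48. Service 845; fixed 217; total 1062.
{P1, P3}: service 676 + fixed 480 = 1156
{P3, P4}: Pell→P3 4·11=44, Galt→P4 12·19=228, Calder→P4 2·20=40, Vance→P4 2·24=48, Milton→P3 8·9=72, Norris→P3 2·18=36, Kent→P3 2·21=42, Elton→P3 4·12=48. Service 558; fixed 650; total 1208.
{P1, P2, P3, P4}: Pell→P1 4·11=44, Galt→P2 6·19=114, Calder→P4 2·20=40, Vance→P4 2·24=48, Milton→P1 7·9=63, Norris→P3 2·18=36, Kent→P3 2·21=42, Elton→P2 2·12=24. Service 411; fixed 1285; total 1696.
No other subset beats 1062.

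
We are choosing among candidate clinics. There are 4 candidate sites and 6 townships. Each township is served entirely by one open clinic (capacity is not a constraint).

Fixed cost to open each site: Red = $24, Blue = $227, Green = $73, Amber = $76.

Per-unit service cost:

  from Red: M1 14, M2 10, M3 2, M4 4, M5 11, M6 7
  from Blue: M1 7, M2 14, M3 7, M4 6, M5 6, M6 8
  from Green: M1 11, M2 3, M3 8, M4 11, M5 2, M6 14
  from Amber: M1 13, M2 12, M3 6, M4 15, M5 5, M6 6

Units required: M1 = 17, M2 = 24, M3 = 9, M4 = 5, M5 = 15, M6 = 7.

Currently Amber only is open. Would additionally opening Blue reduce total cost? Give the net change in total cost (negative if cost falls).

No — net change +80 (cost rises by 80).

Current service cost with {Amber}: 755.
Adding Blue: each township re-picks its cheapest; new service cost 608, saving 147.
Extra fixed cost: 227. Net change = 227 − 147 = 80.
(Totals: 831 → 911.)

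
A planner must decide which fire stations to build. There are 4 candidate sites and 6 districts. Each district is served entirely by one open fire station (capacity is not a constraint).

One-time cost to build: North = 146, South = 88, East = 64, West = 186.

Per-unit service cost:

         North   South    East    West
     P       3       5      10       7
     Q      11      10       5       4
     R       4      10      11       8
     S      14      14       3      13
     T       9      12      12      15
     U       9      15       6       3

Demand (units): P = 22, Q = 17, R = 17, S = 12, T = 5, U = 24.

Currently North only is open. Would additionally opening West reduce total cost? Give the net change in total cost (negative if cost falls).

Current service cost with {North}: 750.
Adding West: each district re-picks its cheapest; new service cost 475, saving 275.
Extra fixed cost: 186. Net change = 186 − 275 = -89.
(Totals: 896 → 807.)

Yes — net change −89 (cost falls by 89).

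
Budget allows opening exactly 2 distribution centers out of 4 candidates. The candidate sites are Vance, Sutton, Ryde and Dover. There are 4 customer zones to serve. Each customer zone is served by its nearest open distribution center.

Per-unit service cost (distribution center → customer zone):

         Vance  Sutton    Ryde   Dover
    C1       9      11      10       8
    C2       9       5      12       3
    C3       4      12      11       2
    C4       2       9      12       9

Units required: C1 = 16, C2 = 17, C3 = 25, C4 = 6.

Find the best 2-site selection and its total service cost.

With exactly 2 open, each customer zone uses its cheapest among the chosen.
{Vance, Dover}: C1→Dover 8·16=128, C2→Dover 3·17=51, C3→Dover 2·25=50, C4→Vance 2·6=12. Service cost 241.
{Sutton, Dover}: service cost 283
{Ryde, Dover}: service cost 283
Among all 6 size-2 choices, {Vance, Dover} is lowest.

Choose Vance and Dover; total service cost 241.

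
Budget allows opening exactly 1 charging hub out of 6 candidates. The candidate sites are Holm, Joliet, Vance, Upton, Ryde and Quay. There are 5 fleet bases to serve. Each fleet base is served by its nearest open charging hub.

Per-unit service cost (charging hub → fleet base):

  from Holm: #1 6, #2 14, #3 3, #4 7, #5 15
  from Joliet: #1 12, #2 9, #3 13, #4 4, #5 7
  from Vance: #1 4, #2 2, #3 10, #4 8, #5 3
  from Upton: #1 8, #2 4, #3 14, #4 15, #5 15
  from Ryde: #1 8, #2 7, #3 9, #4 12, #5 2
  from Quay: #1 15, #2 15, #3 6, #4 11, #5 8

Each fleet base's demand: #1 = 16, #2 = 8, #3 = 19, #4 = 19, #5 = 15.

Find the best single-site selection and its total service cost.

With exactly 1 open, each fleet base uses its cheapest among the chosen.
{Vance}: #1→Vance 4·16=64, #2→Vance 2·8=16, #3→Vance 10·19=190, #4→Vance 8·19=152, #5→Vance 3·15=45. Service cost 467.
{Ryde}: service cost 613
{Holm}: service cost 623
Among all 6 size-1 choices, {Vance} is lowest.

Choose Vance only; total service cost 467.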